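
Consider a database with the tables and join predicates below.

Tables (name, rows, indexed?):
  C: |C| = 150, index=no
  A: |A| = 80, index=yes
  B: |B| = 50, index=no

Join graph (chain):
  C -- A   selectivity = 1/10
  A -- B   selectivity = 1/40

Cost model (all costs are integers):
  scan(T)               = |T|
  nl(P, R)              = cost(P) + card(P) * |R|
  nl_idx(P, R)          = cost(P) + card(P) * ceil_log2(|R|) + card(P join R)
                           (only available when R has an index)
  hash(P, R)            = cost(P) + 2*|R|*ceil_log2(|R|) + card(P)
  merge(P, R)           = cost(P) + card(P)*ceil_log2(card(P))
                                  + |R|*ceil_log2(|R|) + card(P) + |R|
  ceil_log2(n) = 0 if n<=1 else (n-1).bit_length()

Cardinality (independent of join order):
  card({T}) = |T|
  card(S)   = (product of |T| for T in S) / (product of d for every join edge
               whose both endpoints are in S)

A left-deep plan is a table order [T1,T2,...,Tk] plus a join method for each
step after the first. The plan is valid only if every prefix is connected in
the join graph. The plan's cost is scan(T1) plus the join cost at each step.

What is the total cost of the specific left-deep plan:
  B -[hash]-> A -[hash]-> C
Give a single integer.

step 1: scan B: cost=50, card=50
step 2: join A via hash
    card(P join A) = 50*80/(40) = 100
    cost = 50 + 2*80*7 + 50 = 1220
step 3: join C via hash
    card(P join C) = 100*150/(10) = 1500
    cost = 1220 + 2*150*8 + 100 = 3720

3720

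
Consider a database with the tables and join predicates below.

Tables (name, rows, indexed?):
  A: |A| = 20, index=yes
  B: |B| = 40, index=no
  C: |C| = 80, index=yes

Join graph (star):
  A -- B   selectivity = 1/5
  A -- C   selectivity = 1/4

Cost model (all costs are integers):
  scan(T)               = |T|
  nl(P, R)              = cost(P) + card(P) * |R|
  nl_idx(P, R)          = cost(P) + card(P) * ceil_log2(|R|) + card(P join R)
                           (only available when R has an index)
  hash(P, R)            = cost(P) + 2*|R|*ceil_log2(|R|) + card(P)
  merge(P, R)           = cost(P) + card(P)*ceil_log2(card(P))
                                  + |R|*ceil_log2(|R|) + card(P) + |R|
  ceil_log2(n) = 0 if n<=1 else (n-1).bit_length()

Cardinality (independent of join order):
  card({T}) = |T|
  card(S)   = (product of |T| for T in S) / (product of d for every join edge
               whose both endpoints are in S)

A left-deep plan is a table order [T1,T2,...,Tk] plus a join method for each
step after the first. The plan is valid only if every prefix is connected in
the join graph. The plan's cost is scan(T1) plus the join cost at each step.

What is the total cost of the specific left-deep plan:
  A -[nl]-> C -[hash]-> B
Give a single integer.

2500

step 1: scan A: cost=20, card=20
step 2: join C via nl
    card(P join C) = 20*80/(4) = 400
    cost = 20 + 20*80 = 1620
step 3: join B via hash
    card(P join B) = 400*40/(5) = 3200
    cost = 1620 + 2*40*6 + 400 = 2500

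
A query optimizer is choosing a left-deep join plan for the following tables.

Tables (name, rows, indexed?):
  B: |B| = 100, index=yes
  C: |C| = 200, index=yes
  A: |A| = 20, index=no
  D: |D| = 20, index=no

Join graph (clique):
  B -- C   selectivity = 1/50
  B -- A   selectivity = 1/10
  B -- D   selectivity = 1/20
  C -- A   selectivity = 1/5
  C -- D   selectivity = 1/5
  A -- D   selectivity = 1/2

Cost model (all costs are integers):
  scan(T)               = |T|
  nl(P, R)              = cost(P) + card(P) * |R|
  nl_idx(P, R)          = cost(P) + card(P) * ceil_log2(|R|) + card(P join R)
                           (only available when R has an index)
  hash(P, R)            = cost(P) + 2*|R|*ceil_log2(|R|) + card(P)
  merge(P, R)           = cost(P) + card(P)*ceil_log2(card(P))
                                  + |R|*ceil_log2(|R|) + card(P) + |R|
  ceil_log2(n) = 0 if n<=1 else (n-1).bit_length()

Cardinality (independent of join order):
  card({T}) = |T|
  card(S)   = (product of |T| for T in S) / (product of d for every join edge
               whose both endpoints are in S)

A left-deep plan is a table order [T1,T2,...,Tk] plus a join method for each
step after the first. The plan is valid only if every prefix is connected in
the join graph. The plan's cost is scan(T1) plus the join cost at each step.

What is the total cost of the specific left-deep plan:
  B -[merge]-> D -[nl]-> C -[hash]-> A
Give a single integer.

step 1: scan B: cost=100, card=100
step 2: join D via merge
    card(P join D) = 100*20/(20) = 100
    cost = 100 + 100*7 + 20*5 + 100 + 20 = 1020
step 3: join C via nl
    card(P join C) = 100*200/(50*5) = 80
    cost = 1020 + 100*200 = 21020
step 4: join A via hash
    card(P join A) = 80*20/(10*5*2) = 16
    cost = 21020 + 2*20*5 + 80 = 21300

21300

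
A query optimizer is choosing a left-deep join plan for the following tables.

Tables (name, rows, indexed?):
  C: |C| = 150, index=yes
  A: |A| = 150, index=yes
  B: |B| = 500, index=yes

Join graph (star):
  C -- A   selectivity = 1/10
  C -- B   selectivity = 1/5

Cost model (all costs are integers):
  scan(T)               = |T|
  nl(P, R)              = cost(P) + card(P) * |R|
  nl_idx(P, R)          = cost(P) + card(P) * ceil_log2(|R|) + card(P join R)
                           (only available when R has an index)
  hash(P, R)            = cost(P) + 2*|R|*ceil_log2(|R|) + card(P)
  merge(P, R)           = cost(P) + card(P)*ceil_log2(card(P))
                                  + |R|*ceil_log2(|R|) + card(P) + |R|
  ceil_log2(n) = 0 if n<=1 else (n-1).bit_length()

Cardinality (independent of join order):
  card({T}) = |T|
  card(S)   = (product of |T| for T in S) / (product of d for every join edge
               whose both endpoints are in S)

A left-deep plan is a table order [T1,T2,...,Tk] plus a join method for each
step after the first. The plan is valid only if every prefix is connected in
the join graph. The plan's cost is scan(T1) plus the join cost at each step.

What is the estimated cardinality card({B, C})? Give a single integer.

Tables in S: B(500), C(150)
Edges inside S: C-B(d=5)
numerator = 500 * 150 = 75000
denominator = 5 = 5
card(S) = 75000 / 5 = 15000

15000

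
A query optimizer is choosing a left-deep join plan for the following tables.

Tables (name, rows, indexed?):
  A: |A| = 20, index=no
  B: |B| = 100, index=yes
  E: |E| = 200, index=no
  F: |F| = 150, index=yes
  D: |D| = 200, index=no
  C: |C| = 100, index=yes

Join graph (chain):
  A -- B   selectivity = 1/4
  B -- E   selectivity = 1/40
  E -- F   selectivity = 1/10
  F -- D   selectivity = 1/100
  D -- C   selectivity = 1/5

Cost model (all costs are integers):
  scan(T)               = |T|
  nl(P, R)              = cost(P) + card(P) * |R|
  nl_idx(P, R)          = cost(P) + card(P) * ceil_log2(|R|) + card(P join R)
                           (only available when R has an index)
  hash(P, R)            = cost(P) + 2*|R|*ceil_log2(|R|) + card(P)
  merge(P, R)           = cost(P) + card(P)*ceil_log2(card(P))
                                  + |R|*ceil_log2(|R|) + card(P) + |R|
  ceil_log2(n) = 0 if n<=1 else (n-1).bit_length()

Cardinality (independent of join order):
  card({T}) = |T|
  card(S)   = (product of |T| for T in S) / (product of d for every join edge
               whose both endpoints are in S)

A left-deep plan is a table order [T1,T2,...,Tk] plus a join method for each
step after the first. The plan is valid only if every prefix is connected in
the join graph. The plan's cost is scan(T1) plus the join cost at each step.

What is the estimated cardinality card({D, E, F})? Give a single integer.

Tables in S: D(200), E(200), F(150)
Edges inside S: E-F(d=10), F-D(d=100)
numerator = 200 * 200 * 150 = 6000000
denominator = 10 * 100 = 1000
card(S) = 6000000 / 1000 = 6000

6000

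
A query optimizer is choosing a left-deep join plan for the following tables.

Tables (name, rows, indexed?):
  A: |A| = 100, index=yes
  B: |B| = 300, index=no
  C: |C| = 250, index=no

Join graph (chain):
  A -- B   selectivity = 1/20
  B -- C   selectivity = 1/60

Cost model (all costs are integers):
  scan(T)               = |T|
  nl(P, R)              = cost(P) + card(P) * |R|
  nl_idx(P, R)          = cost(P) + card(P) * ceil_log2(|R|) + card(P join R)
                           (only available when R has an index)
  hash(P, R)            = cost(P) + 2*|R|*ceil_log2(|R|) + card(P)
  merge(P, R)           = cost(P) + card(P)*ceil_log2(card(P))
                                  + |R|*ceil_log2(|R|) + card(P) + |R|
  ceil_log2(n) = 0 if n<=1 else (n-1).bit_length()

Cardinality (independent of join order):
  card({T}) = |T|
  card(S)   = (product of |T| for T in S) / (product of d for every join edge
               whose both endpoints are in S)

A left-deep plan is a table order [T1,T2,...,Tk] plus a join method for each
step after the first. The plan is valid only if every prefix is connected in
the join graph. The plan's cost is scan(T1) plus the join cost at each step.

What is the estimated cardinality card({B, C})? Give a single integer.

1250

Tables in S: B(300), C(250)
Edges inside S: B-C(d=60)
numerator = 300 * 250 = 75000
denominator = 60 = 60
card(S) = 75000 / 60 = 1250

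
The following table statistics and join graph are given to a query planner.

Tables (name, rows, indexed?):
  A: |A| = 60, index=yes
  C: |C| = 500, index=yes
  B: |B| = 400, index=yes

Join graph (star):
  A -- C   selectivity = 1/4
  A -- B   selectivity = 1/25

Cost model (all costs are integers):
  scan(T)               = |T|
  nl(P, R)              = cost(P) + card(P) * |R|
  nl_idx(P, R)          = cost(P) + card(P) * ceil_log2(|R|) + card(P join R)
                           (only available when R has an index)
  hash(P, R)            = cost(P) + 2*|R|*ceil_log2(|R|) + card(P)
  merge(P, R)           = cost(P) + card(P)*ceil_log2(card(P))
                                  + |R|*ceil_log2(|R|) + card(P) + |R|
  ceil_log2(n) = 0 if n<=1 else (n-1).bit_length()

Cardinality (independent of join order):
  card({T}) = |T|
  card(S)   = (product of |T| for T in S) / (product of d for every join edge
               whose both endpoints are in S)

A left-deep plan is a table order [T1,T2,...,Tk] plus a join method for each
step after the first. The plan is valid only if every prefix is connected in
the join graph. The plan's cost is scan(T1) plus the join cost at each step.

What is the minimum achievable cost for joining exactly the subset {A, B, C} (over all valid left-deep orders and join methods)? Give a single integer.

Selinger DP over subsets of {A,B,C}:
  {A}: scan cost=60, card=60
  {C}: scan cost=500, card=500
  {B}: scan cost=400, card=400
  {AC}: card=7500; try (A,hash)→1720, (C,merge)→5480, (A,merge)→5920, (C,nl_idx)→8100, (C,hash)→9120, (A,nl_idx)→11000 …(+2); best=1720 via (A,hash)
  {AB}: card=960; try (A,hash)→1520, (B,nl_idx)→1560, (A,nl_idx)→3760, (B,merge)→4480, (A,merge)→4820, (B,hash)→7320 …(+2); best=1520 via (A,hash)
  {ABC}: card=120000; try (C,hash)→11480, (B,hash)→16420, (C,merge)→17080, (B,merge)→110720, (C,nl_idx)→130160, (B,nl_idx)→189220 …(+2); best=11480 via (C,hash)

11480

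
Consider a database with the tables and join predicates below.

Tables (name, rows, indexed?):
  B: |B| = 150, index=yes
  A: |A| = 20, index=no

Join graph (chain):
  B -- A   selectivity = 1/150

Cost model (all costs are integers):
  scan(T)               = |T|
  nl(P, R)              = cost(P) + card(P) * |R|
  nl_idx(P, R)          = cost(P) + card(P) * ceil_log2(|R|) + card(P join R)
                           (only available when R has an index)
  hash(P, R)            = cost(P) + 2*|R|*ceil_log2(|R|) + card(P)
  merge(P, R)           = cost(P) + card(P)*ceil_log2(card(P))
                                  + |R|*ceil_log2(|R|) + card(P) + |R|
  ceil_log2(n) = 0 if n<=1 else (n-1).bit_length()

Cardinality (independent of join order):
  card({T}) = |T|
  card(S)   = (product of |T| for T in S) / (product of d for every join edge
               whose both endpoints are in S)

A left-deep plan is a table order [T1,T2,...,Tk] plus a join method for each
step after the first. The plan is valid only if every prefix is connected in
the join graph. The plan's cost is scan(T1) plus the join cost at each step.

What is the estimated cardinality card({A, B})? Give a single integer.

20

Tables in S: A(20), B(150)
Edges inside S: B-A(d=150)
numerator = 20 * 150 = 3000
denominator = 150 = 150
card(S) = 3000 / 150 = 20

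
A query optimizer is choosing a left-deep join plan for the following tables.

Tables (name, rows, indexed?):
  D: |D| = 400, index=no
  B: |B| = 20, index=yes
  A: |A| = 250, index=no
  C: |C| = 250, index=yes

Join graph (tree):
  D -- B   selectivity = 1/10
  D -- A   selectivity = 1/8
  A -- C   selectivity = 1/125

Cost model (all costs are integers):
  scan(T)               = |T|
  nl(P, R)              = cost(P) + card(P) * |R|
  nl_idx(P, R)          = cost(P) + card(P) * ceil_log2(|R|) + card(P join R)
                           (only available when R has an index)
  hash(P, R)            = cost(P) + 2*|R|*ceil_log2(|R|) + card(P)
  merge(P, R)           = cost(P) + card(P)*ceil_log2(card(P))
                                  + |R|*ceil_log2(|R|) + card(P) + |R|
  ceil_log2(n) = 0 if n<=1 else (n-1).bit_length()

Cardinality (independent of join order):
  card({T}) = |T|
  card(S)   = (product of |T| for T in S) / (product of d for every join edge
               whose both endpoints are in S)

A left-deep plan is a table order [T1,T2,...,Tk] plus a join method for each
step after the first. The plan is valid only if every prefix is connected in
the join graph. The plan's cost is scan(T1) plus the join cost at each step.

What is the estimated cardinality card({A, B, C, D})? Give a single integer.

50000

Tables in S: A(250), B(20), C(250), D(400)
Edges inside S: D-B(d=10), D-A(d=8), A-C(d=125)
numerator = 250 * 20 * 250 * 400 = 500000000
denominator = 10 * 8 * 125 = 10000
card(S) = 500000000 / 10000 = 50000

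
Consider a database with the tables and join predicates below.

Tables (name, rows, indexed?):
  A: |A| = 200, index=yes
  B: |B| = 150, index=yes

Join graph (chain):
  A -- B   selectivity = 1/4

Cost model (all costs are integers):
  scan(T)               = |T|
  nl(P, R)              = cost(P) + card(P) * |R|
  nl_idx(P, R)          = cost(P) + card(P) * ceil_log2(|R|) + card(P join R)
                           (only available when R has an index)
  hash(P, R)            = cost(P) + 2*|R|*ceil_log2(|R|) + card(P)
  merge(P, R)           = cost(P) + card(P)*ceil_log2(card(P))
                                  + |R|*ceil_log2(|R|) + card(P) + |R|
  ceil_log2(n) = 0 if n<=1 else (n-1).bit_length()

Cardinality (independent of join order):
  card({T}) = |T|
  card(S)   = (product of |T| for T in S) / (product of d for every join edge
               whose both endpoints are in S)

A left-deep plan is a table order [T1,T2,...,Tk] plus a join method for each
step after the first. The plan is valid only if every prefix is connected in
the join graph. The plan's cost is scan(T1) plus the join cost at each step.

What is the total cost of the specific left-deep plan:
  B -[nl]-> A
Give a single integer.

30150

step 1: scan B: cost=150, card=150
step 2: join A via nl
    card(P join A) = 150*200/(4) = 7500
    cost = 150 + 150*200 = 30150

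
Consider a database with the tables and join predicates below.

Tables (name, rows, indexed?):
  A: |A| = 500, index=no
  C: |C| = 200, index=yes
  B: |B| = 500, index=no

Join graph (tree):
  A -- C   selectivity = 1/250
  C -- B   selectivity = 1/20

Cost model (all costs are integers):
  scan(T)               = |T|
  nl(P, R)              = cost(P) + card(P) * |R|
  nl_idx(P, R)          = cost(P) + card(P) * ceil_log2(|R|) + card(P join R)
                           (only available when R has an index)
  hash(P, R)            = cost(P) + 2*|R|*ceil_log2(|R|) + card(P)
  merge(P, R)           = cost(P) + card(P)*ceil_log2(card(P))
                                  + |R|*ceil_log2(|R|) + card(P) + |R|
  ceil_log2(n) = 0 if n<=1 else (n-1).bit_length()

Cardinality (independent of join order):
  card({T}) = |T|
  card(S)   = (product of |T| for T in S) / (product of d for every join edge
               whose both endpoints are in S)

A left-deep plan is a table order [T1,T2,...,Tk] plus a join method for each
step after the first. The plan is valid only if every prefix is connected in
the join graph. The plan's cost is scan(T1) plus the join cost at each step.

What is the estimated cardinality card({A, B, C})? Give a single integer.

10000

Tables in S: A(500), B(500), C(200)
Edges inside S: A-C(d=250), C-B(d=20)
numerator = 500 * 500 * 200 = 50000000
denominator = 250 * 20 = 5000
card(S) = 50000000 / 5000 = 10000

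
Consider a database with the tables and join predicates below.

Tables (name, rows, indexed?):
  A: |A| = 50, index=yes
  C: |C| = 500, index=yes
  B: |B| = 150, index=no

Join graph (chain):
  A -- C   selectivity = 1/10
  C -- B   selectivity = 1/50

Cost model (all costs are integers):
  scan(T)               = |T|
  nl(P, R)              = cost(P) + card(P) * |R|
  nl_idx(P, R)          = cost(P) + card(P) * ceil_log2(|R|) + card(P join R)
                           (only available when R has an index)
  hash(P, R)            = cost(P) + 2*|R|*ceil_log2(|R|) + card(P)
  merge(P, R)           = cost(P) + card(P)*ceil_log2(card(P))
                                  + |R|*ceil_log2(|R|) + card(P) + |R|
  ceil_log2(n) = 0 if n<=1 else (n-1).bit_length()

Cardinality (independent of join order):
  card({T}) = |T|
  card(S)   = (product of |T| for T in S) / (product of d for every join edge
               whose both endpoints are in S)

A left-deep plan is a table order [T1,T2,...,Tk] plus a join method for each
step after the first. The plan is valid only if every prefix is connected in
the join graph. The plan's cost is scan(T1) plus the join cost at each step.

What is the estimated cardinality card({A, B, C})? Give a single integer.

Tables in S: A(50), B(150), C(500)
Edges inside S: A-C(d=10), C-B(d=50)
numerator = 50 * 150 * 500 = 3750000
denominator = 10 * 50 = 500
card(S) = 3750000 / 500 = 7500

7500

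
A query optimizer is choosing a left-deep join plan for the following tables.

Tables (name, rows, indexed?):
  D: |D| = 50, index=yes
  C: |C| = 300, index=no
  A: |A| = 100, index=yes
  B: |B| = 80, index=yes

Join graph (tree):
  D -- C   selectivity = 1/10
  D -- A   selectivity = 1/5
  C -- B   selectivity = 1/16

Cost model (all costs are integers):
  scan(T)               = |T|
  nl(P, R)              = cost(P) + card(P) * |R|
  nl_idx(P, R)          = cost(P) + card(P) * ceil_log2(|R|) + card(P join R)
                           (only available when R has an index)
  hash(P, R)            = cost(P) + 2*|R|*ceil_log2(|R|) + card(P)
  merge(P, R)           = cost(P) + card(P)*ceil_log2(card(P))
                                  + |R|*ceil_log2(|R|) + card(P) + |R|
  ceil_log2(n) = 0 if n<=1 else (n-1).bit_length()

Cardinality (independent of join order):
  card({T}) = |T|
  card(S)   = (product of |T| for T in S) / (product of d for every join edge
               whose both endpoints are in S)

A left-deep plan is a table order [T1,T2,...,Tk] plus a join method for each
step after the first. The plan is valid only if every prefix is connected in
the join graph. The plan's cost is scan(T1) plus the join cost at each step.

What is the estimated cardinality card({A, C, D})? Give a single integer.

30000

Tables in S: A(100), C(300), D(50)
Edges inside S: D-C(d=10), D-A(d=5)
numerator = 100 * 300 * 50 = 1500000
denominator = 10 * 5 = 50
card(S) = 1500000 / 50 = 30000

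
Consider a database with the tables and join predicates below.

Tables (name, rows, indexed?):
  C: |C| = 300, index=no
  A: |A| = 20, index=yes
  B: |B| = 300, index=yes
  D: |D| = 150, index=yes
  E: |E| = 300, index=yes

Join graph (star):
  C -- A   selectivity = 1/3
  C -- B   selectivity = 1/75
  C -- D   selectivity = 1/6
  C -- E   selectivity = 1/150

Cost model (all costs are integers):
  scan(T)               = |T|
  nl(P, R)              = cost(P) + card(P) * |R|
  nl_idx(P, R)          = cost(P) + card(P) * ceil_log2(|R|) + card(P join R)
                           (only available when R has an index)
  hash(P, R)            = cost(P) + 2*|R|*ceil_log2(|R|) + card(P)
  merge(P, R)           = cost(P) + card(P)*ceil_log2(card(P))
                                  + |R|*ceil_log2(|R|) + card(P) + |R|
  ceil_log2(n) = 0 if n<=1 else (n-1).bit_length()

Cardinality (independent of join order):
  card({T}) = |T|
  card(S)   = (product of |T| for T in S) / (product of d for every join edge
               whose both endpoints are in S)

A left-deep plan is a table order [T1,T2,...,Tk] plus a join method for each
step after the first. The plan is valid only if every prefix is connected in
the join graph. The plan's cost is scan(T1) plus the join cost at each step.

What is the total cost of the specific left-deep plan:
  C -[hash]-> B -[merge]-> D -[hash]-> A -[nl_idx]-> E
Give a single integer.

step 1: scan C: cost=300, card=300
step 2: join B via hash
    card(P join B) = 300*300/(75) = 1200
    cost = 300 + 2*300*9 + 300 = 6000
step 3: join D via merge
    card(P join D) = 1200*150/(6) = 30000
    cost = 6000 + 1200*11 + 150*8 + 1200 + 150 = 21750
step 4: join A via hash
    card(P join A) = 30000*20/(3) = 200000
    cost = 21750 + 2*20*5 + 30000 = 51950
step 5: join E via nl_idx
    card(P join E) = 200000*300/(150) = 400000
    cost = 51950 + 200000*9 + 400000 = 2251950

2251950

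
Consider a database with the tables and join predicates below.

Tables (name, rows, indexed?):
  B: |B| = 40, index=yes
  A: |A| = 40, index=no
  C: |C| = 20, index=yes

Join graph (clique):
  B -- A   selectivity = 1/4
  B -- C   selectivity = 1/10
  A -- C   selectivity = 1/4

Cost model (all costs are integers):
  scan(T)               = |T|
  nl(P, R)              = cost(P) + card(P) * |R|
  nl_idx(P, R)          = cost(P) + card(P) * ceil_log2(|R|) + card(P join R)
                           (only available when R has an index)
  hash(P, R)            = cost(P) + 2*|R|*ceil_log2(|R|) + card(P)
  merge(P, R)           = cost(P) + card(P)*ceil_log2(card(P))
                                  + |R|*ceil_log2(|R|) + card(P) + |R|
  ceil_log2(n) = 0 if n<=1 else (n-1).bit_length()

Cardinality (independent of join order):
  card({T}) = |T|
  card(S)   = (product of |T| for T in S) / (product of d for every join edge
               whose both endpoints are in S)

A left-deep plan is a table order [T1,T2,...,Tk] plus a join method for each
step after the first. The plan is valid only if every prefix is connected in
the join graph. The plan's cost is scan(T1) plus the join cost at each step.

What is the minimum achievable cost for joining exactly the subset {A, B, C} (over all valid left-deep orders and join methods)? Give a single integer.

Selinger DP over subsets of {A,B,C}:
  {B}: scan cost=40, card=40
  {A}: scan cost=40, card=40
  {C}: scan cost=20, card=20
  {AB}: card=400; try (B,hash)→560, (A,hash)→560, (B,merge)→600, (A,merge)→600, (B,nl_idx)→680, (B,nl)→1640 …(+1); best=560 via (B,hash)
  {BC}: card=80; try (B,nl_idx)→220, (C,hash)→280, (C,nl_idx)→320, (B,merge)→420, (C,merge)→440, (B,hash)→520 …(+2); best=220 via (B,nl_idx)
  {AC}: card=200; try (C,hash)→280, (A,merge)→420, (C,merge)→440, (C,nl_idx)→440, (A,hash)→520, (A,nl)→820 …(+1); best=280 via (C,hash)
  {ABC}: card=200; try (A,hash)→780, (B,hash)→960, (A,merge)→1140, (C,hash)→1160, (B,nl_idx)→1680, (B,merge)→2360 …(+5); best=780 via (A,hash)

780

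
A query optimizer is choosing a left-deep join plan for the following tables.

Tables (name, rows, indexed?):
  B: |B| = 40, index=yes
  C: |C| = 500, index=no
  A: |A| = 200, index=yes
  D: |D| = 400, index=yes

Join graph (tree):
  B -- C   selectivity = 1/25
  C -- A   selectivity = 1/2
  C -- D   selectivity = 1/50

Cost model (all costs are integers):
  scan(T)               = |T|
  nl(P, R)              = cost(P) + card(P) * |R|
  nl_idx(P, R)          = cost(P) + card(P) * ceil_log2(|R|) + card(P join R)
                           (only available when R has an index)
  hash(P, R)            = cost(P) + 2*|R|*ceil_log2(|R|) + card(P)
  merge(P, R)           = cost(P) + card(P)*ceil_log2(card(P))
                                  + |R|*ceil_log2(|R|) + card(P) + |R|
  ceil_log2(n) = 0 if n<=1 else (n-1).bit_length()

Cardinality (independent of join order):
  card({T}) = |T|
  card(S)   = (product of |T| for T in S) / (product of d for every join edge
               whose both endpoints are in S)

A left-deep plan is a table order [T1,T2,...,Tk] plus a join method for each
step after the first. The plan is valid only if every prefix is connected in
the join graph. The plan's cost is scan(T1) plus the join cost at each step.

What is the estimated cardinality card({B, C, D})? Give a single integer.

Tables in S: B(40), C(500), D(400)
Edges inside S: B-C(d=25), C-D(d=50)
numerator = 40 * 500 * 400 = 8000000
denominator = 25 * 50 = 1250
card(S) = 8000000 / 1250 = 6400

6400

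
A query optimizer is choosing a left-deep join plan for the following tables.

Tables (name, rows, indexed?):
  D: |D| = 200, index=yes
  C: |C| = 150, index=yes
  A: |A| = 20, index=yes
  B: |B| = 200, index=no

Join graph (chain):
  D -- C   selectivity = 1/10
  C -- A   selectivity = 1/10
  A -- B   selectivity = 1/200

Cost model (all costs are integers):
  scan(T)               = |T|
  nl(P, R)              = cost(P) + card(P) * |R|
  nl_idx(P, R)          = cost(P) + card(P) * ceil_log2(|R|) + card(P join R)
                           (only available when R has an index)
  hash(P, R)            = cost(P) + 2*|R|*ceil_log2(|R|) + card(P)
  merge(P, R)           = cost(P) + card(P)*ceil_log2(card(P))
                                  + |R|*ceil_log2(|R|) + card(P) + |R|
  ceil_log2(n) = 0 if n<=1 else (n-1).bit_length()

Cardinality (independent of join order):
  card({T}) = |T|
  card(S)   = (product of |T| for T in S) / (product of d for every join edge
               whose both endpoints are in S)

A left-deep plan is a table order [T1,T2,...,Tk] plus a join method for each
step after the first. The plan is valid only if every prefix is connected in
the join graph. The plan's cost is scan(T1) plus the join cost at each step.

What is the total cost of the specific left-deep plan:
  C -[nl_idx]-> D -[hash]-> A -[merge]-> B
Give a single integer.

93350

step 1: scan C: cost=150, card=150
step 2: join D via nl_idx
    card(P join D) = 150*200/(10) = 3000
    cost = 150 + 150*8 + 3000 = 4350
step 3: join A via hash
    card(P join A) = 3000*20/(10) = 6000
    cost = 4350 + 2*20*5 + 3000 = 7550
step 4: join B via merge
    card(P join B) = 6000*200/(200) = 6000
    cost = 7550 + 6000*13 + 200*8 + 6000 + 200 = 93350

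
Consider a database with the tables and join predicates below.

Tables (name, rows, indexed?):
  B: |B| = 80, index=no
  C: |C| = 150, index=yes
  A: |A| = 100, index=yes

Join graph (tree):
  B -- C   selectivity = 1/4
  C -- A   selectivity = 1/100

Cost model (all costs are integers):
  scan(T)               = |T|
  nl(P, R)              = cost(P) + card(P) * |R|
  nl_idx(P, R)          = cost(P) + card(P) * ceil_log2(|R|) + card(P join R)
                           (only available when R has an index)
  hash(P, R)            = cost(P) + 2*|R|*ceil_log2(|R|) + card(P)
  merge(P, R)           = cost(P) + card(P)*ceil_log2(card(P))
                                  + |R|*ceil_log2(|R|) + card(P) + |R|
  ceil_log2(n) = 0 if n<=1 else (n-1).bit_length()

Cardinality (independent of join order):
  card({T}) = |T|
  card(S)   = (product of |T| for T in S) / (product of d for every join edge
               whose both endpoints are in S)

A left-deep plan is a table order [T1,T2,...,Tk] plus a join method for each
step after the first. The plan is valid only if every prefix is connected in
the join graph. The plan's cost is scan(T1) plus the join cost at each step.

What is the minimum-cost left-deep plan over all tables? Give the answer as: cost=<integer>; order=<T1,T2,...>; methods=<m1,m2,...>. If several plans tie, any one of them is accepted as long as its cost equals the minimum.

cost=2320; order=A,C,B; methods=nl_idx,hash

Selinger DP (subsets sized 1..n):
  {B}: scan cost=80, card=80
  {C}: scan cost=150, card=150
  {A}: scan cost=100, card=100
  {BC}: card=3000; try (B,hash)→1420, (C,merge)→2070, (B,merge)→2140, (C,hash)→2560, (C,nl_idx)→3720, (C,nl)→12080 …(+1); best=1420 via (B,hash)
  {AC}: card=150; try (C,nl_idx)→1050, (A,nl_idx)→1350, (A,hash)→1700, (C,merge)→2250, (A,merge)→2300, (C,hash)→2600 …(+2); best=1050 via (C,nl_idx)
  {ABC}: card=3000; try (B,hash)→2320, (B,merge)→3040, (A,hash)→5820, (B,nl)→13050, (A,nl_idx)→25420, (A,merge)→41220 …(+1); best=2320 via (B,hash)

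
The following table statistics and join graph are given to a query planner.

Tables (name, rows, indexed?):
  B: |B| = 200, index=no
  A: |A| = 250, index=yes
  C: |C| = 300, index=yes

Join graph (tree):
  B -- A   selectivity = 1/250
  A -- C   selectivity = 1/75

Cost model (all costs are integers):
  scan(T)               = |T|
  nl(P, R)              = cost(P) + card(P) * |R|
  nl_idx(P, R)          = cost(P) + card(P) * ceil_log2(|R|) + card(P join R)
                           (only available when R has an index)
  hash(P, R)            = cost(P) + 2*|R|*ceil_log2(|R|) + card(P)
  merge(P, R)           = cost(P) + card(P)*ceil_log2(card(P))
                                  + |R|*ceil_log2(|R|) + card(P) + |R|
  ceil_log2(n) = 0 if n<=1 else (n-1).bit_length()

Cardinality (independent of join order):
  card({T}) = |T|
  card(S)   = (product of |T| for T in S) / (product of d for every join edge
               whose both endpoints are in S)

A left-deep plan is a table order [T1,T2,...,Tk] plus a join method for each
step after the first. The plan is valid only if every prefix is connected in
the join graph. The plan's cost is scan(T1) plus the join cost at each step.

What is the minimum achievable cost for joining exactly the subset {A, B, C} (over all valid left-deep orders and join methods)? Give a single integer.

Selinger DP over subsets of {A,B,C}:
  {B}: scan cost=200, card=200
  {A}: scan cost=250, card=250
  {C}: scan cost=300, card=300
  {AB}: card=200; try (A,nl_idx)→2000, (B,hash)→3700, (A,merge)→4250, (B,merge)→4300, (A,hash)→4400, (A,nl)→50200 …(+1); best=2000 via (A,nl_idx)
  {AC}: card=1000; try (C,nl_idx)→3500, (A,nl_idx)→3700, (A,hash)→4600, (C,merge)→5500, (A,merge)→5550, (C,hash)→5900 …(+2); best=3500 via (C,nl_idx)
  {ABC}: card=800; try (C,nl_idx)→4600, (C,merge)→6800, (C,hash)→7600, (B,hash)→7700, (B,merge)→16300, (C,nl)→62000 …(+1); best=4600 via (C,nl_idx)

4600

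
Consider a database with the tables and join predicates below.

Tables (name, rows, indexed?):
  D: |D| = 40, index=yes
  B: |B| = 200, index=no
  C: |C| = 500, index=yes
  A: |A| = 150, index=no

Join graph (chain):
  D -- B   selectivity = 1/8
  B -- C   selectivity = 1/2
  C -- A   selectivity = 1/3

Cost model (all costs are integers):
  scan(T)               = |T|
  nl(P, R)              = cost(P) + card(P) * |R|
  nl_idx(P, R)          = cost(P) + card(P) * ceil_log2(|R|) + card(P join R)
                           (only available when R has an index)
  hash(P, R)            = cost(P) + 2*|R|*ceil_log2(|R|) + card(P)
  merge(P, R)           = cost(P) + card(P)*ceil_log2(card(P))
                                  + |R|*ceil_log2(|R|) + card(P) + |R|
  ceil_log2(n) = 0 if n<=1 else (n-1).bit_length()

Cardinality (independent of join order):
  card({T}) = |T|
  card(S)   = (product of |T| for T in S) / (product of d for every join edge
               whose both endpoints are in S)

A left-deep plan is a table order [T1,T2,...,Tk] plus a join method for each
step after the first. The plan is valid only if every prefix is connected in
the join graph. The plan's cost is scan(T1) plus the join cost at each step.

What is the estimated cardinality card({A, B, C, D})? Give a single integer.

12500000

Tables in S: A(150), B(200), C(500), D(40)
Edges inside S: D-B(d=8), B-C(d=2), C-A(d=3)
numerator = 150 * 200 * 500 * 40 = 600000000
denominator = 8 * 2 * 3 = 48
card(S) = 600000000 / 48 = 12500000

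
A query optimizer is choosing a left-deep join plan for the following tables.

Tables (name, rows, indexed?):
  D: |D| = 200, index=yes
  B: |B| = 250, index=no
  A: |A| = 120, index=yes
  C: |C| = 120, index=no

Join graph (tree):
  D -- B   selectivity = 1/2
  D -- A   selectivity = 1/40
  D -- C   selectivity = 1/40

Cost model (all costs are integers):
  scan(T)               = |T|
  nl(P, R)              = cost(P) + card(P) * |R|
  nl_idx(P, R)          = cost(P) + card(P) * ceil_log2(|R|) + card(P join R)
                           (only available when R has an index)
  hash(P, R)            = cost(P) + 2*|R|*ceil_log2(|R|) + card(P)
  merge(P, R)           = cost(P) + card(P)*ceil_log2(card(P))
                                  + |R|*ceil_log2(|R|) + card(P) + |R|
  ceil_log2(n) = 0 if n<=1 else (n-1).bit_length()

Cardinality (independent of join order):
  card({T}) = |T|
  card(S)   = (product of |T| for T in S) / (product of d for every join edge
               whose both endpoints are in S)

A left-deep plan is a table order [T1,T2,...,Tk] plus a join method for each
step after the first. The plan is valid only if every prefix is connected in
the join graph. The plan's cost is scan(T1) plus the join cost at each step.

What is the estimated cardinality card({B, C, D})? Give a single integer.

Tables in S: B(250), C(120), D(200)
Edges inside S: D-B(d=2), D-C(d=40)
numerator = 250 * 120 * 200 = 6000000
denominator = 2 * 40 = 80
card(S) = 6000000 / 80 = 75000

75000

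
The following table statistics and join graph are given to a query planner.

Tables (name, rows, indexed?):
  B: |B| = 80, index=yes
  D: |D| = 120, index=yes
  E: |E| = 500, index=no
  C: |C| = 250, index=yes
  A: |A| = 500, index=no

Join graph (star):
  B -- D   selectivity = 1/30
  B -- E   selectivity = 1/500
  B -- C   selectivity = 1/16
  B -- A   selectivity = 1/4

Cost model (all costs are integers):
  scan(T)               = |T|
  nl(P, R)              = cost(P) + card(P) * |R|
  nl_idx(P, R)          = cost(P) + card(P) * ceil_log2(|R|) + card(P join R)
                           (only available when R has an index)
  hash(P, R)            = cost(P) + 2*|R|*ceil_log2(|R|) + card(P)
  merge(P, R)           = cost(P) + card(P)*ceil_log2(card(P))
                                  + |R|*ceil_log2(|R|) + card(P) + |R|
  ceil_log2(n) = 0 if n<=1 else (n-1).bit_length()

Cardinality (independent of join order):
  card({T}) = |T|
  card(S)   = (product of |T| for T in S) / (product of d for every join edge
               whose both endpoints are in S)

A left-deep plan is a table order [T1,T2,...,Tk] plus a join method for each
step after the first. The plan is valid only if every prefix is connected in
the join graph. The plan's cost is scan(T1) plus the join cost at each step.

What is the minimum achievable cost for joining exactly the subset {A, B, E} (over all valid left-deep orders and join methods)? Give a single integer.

Selinger DP over subsets of {A,B,E}:
  {B}: scan cost=80, card=80
  {E}: scan cost=500, card=500
  {A}: scan cost=500, card=500
  {BE}: card=80; try (B,hash)→2120, (B,nl_idx)→4080, (E,merge)→5720, (B,merge)→6140, (E,hash)→9160, (E,nl)→40080 …(+1); best=2120 via (B,hash)
  {AB}: card=10000; try (B,hash)→2120, (A,merge)→5720, (B,merge)→6140, (A,hash)→9160, (B,nl_idx)→14000, (A,nl)→40080 …(+1); best=2120 via (B,hash)
  {ABE}: card=10000; try (A,merge)→7760, (A,hash)→11200, (E,hash)→21120, (A,nl)→42120, (E,merge)→157120, (E,nl)→5002120; best=7760 via (A,merge)

7760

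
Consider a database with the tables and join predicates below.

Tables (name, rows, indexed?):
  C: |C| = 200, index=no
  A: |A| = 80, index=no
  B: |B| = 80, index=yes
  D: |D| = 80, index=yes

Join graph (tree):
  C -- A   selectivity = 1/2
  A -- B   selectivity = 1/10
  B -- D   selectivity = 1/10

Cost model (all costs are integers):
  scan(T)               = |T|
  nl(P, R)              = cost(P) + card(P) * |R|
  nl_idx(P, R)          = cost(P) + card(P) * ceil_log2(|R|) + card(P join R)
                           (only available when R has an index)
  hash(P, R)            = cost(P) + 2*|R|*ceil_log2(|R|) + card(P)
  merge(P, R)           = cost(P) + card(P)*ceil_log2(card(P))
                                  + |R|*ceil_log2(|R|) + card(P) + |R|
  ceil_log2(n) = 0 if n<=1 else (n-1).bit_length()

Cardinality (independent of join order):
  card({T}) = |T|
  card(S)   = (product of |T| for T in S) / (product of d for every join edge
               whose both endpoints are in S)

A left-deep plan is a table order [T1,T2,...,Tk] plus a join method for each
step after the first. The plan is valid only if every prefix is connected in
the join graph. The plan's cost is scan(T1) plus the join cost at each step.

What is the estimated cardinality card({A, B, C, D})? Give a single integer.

Tables in S: A(80), B(80), C(200), D(80)
Edges inside S: C-A(d=2), A-B(d=10), B-D(d=10)
numerator = 80 * 80 * 200 * 80 = 102400000
denominator = 2 * 10 * 10 = 200
card(S) = 102400000 / 200 = 512000

512000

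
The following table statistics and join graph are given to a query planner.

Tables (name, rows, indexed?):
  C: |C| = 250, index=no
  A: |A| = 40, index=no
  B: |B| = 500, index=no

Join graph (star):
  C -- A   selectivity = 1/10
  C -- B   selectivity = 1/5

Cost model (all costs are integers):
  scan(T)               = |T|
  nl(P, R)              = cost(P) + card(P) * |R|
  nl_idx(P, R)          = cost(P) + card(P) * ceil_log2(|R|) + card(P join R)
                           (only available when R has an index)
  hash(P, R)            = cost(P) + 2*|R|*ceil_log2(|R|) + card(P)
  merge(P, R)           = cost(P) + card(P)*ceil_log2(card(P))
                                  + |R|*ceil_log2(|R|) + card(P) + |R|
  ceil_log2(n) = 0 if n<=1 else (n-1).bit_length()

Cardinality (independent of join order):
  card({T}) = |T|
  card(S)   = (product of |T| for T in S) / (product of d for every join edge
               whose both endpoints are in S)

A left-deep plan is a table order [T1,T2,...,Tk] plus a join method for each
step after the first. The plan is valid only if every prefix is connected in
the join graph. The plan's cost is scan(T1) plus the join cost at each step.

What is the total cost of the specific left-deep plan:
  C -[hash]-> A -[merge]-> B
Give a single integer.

step 1: scan C: cost=250, card=250
step 2: join A via hash
    card(P join A) = 250*40/(10) = 1000
    cost = 250 + 2*40*6 + 250 = 980
step 3: join B via merge
    card(P join B) = 1000*500/(5) = 100000
    cost = 980 + 1000*10 + 500*9 + 1000 + 500 = 16980

16980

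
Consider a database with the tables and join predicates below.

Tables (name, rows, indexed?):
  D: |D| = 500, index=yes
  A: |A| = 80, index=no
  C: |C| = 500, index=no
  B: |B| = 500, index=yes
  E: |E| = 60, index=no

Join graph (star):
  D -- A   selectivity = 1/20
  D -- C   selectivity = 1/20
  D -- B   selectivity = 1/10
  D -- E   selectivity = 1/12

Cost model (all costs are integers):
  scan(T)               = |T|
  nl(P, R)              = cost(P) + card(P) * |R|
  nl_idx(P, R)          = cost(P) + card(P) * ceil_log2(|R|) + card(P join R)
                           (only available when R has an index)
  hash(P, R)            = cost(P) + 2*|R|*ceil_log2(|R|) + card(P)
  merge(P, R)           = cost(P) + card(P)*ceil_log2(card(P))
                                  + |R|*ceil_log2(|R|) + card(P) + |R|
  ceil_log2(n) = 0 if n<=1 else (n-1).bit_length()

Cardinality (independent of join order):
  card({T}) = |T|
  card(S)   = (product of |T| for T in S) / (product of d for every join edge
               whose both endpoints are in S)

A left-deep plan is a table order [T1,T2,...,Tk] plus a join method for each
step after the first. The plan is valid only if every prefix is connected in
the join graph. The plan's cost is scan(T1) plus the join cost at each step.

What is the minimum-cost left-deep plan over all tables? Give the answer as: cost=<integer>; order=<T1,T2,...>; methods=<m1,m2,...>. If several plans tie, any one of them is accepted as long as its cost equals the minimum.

Selinger DP (subsets sized 1..n):
  {D}: scan cost=500, card=500
  {A}: scan cost=80, card=80
  {C}: scan cost=500, card=500
  {B}: scan cost=500, card=500
  {E}: scan cost=60, card=60
  {AD}: card=2000; try (A,hash)→2120, (D,nl_idx)→2800, (D,merge)→5720, (A,merge)→6140, (D,hash)→9160, (D,nl)→40080 …(+1); best=2120 via (A,hash)
  {CD}: card=12500; try (D,hash)→10000, (C,hash)→10000, (D,merge)→10500, (C,merge)→10500, (D,nl_idx)→17500, (D,nl)→250500 …(+1); best=10000 via (D,hash)
  {BD}: card=25000; try (D,hash)→10000, (B,hash)→10000, (D,merge)→10500, (B,merge)→10500, (D,nl_idx)→30000, (B,nl_idx)→30000 …(+2); best=10000 via (D,hash)
  {DE}: card=2500; try (E,hash)→1720, (D,nl_idx)→3100, (D,merge)→5480, (E,merge)→5920, (D,hash)→9120, (D,nl)→30060 …(+1); best=1720 via (E,hash)
  {ACD}: card=50000; try (C,hash)→13120, (A,hash)→23620, (C,merge)→31120, (A,merge)→198140, (C,nl)→1002120, (A,nl)→1010000; best=13120 via (C,hash)
  {ABD}: card=100000; try (B,hash)→13120, (B,merge)→31120, (A,hash)→36120, (B,nl_idx)→120120, (A,merge)→410640, (B,nl)→1002120 …(+1); best=13120 via (B,hash)
  {ADE}: card=10000; try (E,hash)→4840, (A,hash)→5340, (E,merge)→26540, (A,merge)→34860, (E,nl)→122120, (A,nl)→201720; best=4840 via (E,hash)
  {BCD}: card=625000; try (B,hash)→31500, (C,hash)→44000, (B,merge)→202500, (C,merge)→415000, (B,nl_idx)→747500, (B,nl)→6260000 …(+1); best=31500 via (B,hash)
  {CDE}: card=62500; try (C,hash)→13220, (E,hash)→23220, (C,merge)→39220, (E,merge)→197920, (E,nl)→760000, (C,nl)→1251720; best=13220 via (C,hash)
  {BDE}: card=125000; try (B,hash)→13220, (E,hash)→35720, (B,merge)→39220, (B,nl_idx)→149220, (E,merge)→410420, (B,nl)→1251720 …(+1); best=13220 via (B,hash)
  {ABCD}: card=2500000; try (B,hash)→72120, (C,hash)→122120, (A,hash)→657620, (B,merge)→868120, (C,merge)→1818120, (B,nl_idx)→2963120 …(+4); best=72120 via (B,hash)
  {ACDE}: card=250000; try (C,hash)→23840, (E,hash)→63840, (A,hash)→76840, (C,merge)→159840, (E,merge)→863540, (A,merge)→1076360 …(+3); best=23840 via (C,hash)
  {ABDE}: card=500000; try (B,hash)→23840, (E,hash)→113840, (A,hash)→139340, (B,merge)→159840, (B,nl_idx)→594840, (E,merge)→1813540 …(+4); best=23840 via (B,hash)
  {BCDE}: card=3125000; try (B,hash)→84720, (C,hash)→147220, (E,hash)→657220, (B,merge)→1080720, (C,merge)→2268220, (B,nl_idx)→3700720 …(+4); best=84720 via (B,hash)
  {ABCDE}: card=12500000; try (B,hash)→282840, (C,hash)→532840, (E,hash)→2572840, (A,hash)→3210840, (B,merge)→4778840, (C,merge)→10028840 …(+7); best=282840 via (B,hash)

cost=282840; order=D,A,E,C,B; methods=hash,hash,hash,hash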